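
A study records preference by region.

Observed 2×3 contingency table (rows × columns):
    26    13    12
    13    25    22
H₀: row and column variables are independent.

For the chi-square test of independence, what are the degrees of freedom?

degrees of freedom = 2

df = (r−1)(c−1) = (2−1)·(3−1) = 2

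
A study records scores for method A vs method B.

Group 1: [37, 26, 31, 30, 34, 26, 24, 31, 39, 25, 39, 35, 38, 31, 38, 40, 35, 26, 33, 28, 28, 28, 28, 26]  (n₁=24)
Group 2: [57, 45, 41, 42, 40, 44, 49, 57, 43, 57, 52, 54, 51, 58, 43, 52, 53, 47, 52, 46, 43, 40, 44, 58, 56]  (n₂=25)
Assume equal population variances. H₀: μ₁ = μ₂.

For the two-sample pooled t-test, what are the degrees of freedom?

df = n₁ + n₂ − 2 = 24 + 25 − 2 = 47

degrees of freedom = 47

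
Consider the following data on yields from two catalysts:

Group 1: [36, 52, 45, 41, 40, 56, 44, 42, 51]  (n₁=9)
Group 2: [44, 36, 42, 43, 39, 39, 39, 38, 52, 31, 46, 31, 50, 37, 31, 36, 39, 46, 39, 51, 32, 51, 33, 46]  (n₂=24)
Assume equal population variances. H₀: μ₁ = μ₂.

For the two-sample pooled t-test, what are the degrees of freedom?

df = n₁ + n₂ − 2 = 9 + 24 − 2 = 31

degrees of freedom = 31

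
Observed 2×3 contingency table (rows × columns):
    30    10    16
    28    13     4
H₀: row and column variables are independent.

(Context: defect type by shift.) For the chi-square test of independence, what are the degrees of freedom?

degrees of freedom = 2

df = (r−1)(c−1) = (2−1)·(3−1) = 2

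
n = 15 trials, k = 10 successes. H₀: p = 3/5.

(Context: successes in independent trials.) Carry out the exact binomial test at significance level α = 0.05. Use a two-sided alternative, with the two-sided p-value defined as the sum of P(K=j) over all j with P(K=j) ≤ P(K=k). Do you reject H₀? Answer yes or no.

reject H₀: no

Exact binomial: n=15, k=10, p₀=3/5=0.6000
P(X=j) = C(n,j)·p₀^j·(1−p₀)^(n−j); p = Σ P(X=j) over j with P(X=j) ≤ P(X=10)
p-value (two-sided) = 0.79340
At α=0.05: p ≥ α → fail to reject H₀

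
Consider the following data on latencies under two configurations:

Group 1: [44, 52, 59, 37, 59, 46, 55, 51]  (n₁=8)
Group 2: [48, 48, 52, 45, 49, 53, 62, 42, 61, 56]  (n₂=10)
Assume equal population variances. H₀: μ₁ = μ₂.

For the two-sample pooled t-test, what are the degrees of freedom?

df = n₁ + n₂ − 2 = 8 + 10 − 2 = 16

degrees of freedom = 16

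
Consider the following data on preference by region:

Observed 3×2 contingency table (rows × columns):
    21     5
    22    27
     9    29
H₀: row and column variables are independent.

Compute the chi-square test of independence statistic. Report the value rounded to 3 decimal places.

Row totals [26, 49, 38], col totals [52, 61], n=113
χ² = (21−11.96)²/11.96 + (5−14.04)²/14.04 + (22−22.55)²/22.55 + (27−26.45)²/26.45 + (9−17.49)²/17.49 + (29−20.51)²/20.51 = 20.2946
df = 2

test statistic = 20.295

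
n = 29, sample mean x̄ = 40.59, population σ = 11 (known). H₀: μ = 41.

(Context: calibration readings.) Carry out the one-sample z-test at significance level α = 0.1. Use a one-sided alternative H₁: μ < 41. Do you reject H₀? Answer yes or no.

SE = σ/√n = 11/√29 = 2.0426
z = (x̄−μ₀)/SE = (40.59−41)/2.0426 = -0.2007
p-value (one-sided, H₁ less) = 0.42046
At α=0.1: p ≥ α → fail to reject H₀

reject H₀: no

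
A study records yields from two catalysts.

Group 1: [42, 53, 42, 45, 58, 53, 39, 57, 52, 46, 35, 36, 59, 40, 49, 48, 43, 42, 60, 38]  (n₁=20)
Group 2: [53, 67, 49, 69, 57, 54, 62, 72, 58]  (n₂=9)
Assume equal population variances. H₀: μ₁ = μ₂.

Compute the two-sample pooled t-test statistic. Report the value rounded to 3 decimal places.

x̄₁=46.850, s₁=7.916, n₁=20
x̄₂=60.111, s₂=7.881, n₂=9
s_p² = [19·7.916² + 8·7.881²]/27 = 62.4977
SE = √(s_p²·(1/20+1/9)) = 3.1732
t = (46.850−60.111)/3.1732 = -4.1791
df = 27

test statistic = -4.179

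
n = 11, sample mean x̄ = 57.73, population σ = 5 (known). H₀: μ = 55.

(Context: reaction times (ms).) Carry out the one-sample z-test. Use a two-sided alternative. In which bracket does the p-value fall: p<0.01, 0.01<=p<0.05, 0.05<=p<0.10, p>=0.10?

SE = σ/√n = 5/√11 = 1.5076
z = (x̄−μ₀)/SE = (57.73−55)/1.5076 = 1.8109
p-value (two-sided) = 0.07016
→ bracket: 0.05<=p<0.10

p-value bracket: 0.05<=p<0.10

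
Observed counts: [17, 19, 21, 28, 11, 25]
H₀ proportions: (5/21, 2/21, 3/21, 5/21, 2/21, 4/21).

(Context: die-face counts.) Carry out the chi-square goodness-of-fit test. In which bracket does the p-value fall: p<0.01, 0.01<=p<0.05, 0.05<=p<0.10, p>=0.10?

n = 121; E_i = n·p_i = [28.81, 11.52, 17.29, 28.81, 11.52, 23.05]
χ² = (17−28.81)²/28.81 + (19−11.52)²/11.52 + (21−17.29)²/17.29 + (28−28.81)²/28.81 + (11−11.52)²/11.52 + (25−23.05)²/23.05 = 10.7012
df = 5
p-value (upper-tail) = 0.05764
→ bracket: 0.05<=p<0.10

p-value bracket: 0.05<=p<0.10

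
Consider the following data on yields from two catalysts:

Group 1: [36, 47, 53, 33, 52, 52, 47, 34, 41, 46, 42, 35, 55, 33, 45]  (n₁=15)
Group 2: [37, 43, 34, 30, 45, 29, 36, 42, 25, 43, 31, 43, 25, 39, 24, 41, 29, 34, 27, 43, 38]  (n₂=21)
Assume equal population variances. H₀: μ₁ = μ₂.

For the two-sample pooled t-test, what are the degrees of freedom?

degrees of freedom = 34

df = n₁ + n₂ − 2 = 15 + 21 − 2 = 34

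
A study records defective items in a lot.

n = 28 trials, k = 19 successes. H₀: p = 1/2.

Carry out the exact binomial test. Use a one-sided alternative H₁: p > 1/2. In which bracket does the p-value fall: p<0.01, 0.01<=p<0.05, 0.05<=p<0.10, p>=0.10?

Exact binomial: n=28, k=19, p₀=1/2=0.5000
P(X≥19) from Σ C(n,i)·p₀^i·(1−p₀)^(n−i)
p-value (one-sided, H₁ greater) = 0.04358
→ bracket: 0.01<=p<0.05

p-value bracket: 0.01<=p<0.05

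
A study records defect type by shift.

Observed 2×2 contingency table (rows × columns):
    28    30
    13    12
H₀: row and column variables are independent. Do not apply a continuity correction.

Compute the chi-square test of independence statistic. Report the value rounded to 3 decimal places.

Row totals [58, 25], col totals [41, 42], n=83
χ² = (28−28.65)²/28.65 + (30−29.35)²/29.35 + (13−12.35)²/12.35 + (12−12.65)²/12.65 = 0.0969
df = 1

test statistic = 0.097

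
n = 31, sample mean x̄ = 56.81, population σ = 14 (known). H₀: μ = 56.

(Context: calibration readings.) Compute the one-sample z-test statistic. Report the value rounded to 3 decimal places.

SE = σ/√n = 14/√31 = 2.5145
z = (x̄−μ₀)/SE = (56.81−56)/2.5145 = 0.3221

test statistic = 0.322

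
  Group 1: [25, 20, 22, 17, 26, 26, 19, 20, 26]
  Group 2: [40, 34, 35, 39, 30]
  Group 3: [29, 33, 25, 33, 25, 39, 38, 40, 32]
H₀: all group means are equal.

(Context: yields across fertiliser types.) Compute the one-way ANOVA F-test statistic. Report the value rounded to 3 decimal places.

test statistic = 17.671

Group means [22.33, 35.60, 32.67], grand mean 29.261
SSB = Σnᵢ(x̄ᵢ−x̄)² = 737.235; SSW = ΣΣ(x−x̄ᵢ)² = 417.200
MSB = 737.235/2 = 368.6174; MSW = 417.200/20 = 20.8600
F = MSB/MSW = 17.6710
df = (2, 20)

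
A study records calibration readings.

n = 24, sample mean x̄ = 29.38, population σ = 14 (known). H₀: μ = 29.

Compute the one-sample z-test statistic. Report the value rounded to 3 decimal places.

SE = σ/√n = 14/√24 = 2.8577
z = (x̄−μ₀)/SE = (29.38−29)/2.8577 = 0.1330

test statistic = 0.133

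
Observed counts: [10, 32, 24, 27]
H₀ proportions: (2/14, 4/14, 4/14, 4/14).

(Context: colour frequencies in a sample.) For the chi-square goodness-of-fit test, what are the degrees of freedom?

df = k − 1 = 4 − 1 = 3

degrees of freedom = 3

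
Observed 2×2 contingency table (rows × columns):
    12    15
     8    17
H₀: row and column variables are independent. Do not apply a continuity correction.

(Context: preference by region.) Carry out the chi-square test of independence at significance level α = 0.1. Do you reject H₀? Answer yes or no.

reject H₀: no

Row totals [27, 25], col totals [20, 32], n=52
χ² = (12−10.38)²/10.38 + (15−16.62)²/16.62 + (8−9.62)²/9.62 + (17−15.38)²/15.38 = 0.8493
df = 1
p-value (upper-tail) = 0.35674
At α=0.1: p ≥ α → fail to reject H₀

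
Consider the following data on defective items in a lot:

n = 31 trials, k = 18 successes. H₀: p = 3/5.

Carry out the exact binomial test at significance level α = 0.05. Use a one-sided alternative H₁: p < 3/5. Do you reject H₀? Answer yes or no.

Exact binomial: n=31, k=18, p₀=3/5=0.6000
P(X≤18) from Σ C(n,i)·p₀^i·(1−p₀)^(n−i)
p-value (one-sided, H₁ less) = 0.48048
At α=0.05: p ≥ α → fail to reject H₀

reject H₀: no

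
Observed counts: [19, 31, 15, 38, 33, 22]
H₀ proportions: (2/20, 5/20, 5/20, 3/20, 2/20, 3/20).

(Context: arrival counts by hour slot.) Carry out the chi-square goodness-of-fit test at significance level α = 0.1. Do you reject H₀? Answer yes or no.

n = 158; E_i = n·p_i = [15.80, 39.50, 39.50, 23.70, 15.80, 23.70]
χ² = (19−15.80)²/15.80 + (31−39.50)²/39.50 + (15−39.50)²/39.50 + (38−23.70)²/23.70 + (33−15.80)²/15.80 + (22−23.70)²/23.70 = 45.1477
df = 5
p-value (upper-tail) = 0.00000
At α=0.1: p < α → reject H₀

reject H₀: yes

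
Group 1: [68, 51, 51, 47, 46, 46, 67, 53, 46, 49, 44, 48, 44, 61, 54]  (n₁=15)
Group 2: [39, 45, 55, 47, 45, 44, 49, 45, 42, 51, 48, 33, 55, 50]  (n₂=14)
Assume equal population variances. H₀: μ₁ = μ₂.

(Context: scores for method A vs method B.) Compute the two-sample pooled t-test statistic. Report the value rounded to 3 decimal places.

x̄₁=51.667, s₁=7.807, n₁=15
x̄₂=46.286, s₂=5.928, n₂=14
s_p² = [14·7.807² + 13·5.928²]/27 = 48.5256
SE = √(s_p²·(1/15+1/14)) = 2.5887
t = (51.667−46.286)/2.5887 = 2.0787
df = 27

test statistic = 2.079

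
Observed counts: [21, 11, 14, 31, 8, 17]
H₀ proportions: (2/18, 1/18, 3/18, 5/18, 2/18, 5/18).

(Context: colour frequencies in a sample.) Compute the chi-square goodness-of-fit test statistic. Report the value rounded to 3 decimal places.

n = 102; E_i = n·p_i = [11.33, 5.67, 17.00, 28.33, 11.33, 28.33]
χ² = (21−11.33)²/11.33 + (11−5.67)²/5.67 + (14−17.00)²/17.00 + (31−28.33)²/28.33 + (8−11.33)²/11.33 + (17−28.33)²/28.33 = 19.5588
df = 5

test statistic = 19.559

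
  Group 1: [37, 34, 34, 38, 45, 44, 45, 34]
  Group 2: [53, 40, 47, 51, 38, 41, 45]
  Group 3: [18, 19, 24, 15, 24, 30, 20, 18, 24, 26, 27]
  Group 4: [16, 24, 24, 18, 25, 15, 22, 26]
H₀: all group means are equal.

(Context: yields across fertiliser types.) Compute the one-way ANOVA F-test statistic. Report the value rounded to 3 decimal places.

Group means [38.88, 45.00, 22.27, 21.25], grand mean 30.618
SSB = Σnᵢ(x̄ᵢ−x̄)² = 3461.473; SSW = ΣΣ(x−x̄ᵢ)² = 710.557
MSB = 3461.473/3 = 1153.8242; MSW = 710.557/30 = 23.6852
F = MSB/MSW = 48.7149
df = (3, 30)

test statistic = 48.715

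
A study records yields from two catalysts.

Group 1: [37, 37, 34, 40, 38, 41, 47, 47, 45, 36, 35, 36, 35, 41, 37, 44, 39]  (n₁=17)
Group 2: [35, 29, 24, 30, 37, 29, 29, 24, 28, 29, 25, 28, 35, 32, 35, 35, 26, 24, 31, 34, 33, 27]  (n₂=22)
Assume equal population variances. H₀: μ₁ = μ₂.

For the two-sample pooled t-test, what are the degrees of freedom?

df = n₁ + n₂ − 2 = 17 + 22 − 2 = 37

degrees of freedom = 37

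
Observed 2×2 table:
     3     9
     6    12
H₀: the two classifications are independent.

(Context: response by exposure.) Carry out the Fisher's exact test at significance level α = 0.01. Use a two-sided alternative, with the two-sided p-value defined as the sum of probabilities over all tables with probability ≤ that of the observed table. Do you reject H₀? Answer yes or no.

reject H₀: no

Margins: r₁=12, r₂=18, c₁=9, c₂=21, n=30
p_obs = C(12,3)·C(18,6)/C(30,9); sum pmf over tables with pmf ≤ p_obs
p-value (two-sided) = 0.70356
At α=0.01: p ≥ α → fail to reject H₀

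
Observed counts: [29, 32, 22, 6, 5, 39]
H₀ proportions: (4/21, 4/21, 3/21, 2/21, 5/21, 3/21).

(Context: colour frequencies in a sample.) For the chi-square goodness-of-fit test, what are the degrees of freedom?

degrees of freedom = 5

df = k − 1 = 6 − 1 = 5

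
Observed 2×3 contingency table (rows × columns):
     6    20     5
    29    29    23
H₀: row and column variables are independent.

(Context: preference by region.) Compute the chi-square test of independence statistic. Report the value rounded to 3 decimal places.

Row totals [31, 81], col totals [35, 49, 28], n=112
χ² = (6−9.69)²/9.69 + (20−13.56)²/13.56 + (5−7.75)²/7.75 + (29−25.31)²/25.31 + (29−35.44)²/35.44 + (23−20.25)²/20.25 = 7.5151
df = 2

test statistic = 7.515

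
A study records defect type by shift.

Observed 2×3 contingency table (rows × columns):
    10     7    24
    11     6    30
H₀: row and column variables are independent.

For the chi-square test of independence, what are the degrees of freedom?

df = (r−1)(c−1) = (2−1)·(3−1) = 2

degrees of freedom = 2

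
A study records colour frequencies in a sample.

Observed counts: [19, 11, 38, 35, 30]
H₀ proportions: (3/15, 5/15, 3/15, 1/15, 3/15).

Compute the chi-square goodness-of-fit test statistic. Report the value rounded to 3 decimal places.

n = 133; E_i = n·p_i = [26.60, 44.33, 26.60, 8.87, 26.60]
χ² = (19−26.60)²/26.60 + (11−44.33)²/44.33 + (38−26.60)²/26.60 + (35−8.87)²/8.87 + (30−26.60)²/26.60 = 109.5789
df = 4

test statistic = 109.579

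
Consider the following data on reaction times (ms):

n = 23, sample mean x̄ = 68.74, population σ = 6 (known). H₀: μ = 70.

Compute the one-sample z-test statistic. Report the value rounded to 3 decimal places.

SE = σ/√n = 6/√23 = 1.2511
z = (x̄−μ₀)/SE = (68.74−70)/1.2511 = -1.0071

test statistic = -1.007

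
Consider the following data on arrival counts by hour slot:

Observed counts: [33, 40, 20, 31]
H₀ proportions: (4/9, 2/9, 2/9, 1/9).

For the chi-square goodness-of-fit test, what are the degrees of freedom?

degrees of freedom = 3

df = k − 1 = 4 − 1 = 3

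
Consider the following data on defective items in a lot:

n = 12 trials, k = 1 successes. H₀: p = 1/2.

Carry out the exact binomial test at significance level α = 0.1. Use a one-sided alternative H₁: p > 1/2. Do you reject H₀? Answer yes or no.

Exact binomial: n=12, k=1, p₀=1/2=0.5000
P(X≥1) from Σ C(n,i)·p₀^i·(1−p₀)^(n−i)
p-value (one-sided, H₁ greater) = 0.99976
At α=0.1: p ≥ α → fail to reject H₀

reject H₀: no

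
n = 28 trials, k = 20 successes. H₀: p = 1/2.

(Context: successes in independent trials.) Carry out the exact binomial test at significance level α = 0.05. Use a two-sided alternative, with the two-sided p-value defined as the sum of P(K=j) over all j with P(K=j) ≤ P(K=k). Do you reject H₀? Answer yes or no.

Exact binomial: n=28, k=20, p₀=1/2=0.5000
P(X=j) = C(n,j)·p₀^j·(1−p₀)^(n−j); p = Σ P(X=j) over j with P(X=j) ≤ P(X=20)
p-value (two-sided) = 0.03570
At α=0.05: p < α → reject H₀

reject H₀: yes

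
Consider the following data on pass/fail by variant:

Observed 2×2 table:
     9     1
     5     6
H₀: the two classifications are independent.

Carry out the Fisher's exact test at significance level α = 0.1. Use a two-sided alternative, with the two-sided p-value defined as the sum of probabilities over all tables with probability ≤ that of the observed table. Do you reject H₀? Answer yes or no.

reject H₀: yes

Margins: r₁=10, r₂=11, c₁=14, c₂=7, n=21
p_obs = C(10,9)·C(11,5)/C(21,14); sum pmf over tables with pmf ≤ p_obs
p-value (two-sided) = 0.06347
At α=0.1: p < α → reject H₀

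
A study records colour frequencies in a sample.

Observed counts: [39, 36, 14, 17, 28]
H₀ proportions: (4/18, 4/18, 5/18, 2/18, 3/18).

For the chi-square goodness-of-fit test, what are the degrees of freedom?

degrees of freedom = 4

df = k − 1 = 5 − 1 = 4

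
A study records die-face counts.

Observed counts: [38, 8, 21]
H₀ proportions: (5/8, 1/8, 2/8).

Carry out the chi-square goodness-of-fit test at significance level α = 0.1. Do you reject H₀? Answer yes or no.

reject H₀: no

n = 67; E_i = n·p_i = [41.88, 8.38, 16.75]
χ² = (38−41.88)²/41.88 + (8−8.38)²/8.38 + (21−16.75)²/16.75 = 1.4537
df = 2
p-value (upper-tail) = 0.48342
At α=0.1: p ≥ α → fail to reject H₀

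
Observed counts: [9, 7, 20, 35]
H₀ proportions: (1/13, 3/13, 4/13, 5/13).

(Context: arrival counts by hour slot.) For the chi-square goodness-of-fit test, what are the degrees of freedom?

df = k − 1 = 4 − 1 = 3

degrees of freedom = 3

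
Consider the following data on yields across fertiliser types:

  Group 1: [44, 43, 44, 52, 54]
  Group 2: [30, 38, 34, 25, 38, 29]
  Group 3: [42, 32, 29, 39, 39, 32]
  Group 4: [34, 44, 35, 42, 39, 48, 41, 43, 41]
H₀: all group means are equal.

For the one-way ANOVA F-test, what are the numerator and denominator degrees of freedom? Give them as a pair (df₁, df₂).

k = 4 groups, N = 26 total
df = (k−1, N−k) = (4−1, 26−4) = (3, 22)

degrees of freedom = [3, 22]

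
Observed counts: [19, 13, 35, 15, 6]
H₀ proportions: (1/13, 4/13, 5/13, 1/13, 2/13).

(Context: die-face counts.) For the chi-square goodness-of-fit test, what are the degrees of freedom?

df = k − 1 = 5 − 1 = 4

degrees of freedom = 4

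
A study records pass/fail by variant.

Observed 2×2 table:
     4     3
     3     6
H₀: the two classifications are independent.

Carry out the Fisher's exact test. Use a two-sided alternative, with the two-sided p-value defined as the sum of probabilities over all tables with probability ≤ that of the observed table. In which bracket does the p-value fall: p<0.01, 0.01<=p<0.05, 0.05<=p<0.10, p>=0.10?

p-value bracket: p>=0.10

Margins: r₁=7, r₂=9, c₁=7, c₂=9, n=16
p_obs = C(7,4)·C(9,3)/C(16,7); sum pmf over tables with pmf ≤ p_obs
p-value (two-sided) = 0.61451
→ bracket: p>=0.10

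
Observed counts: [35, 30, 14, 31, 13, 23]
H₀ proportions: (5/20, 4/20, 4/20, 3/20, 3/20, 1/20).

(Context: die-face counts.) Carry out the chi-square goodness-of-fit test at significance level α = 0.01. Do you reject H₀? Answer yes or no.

reject H₀: yes

n = 146; E_i = n·p_i = [36.50, 29.20, 29.20, 21.90, 21.90, 7.30]
χ² = (35−36.50)²/36.50 + (30−29.20)²/29.20 + (14−29.20)²/29.20 + (31−21.90)²/21.90 + (13−21.90)²/21.90 + (23−7.30)²/7.30 = 49.1598
df = 5
p-value (upper-tail) = 0.00000
At α=0.01: p < α → reject H₀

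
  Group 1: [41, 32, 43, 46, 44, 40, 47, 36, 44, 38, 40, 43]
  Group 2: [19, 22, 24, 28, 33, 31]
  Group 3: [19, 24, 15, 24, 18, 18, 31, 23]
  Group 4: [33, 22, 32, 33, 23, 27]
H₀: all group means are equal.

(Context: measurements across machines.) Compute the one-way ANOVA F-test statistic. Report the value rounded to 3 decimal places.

Group means [41.17, 26.17, 21.50, 28.33], grand mean 31.031
SSB = Σnᵢ(x̄ᵢ−x̄)² = 2145.135; SSW = ΣΣ(x−x̄ᵢ)² = 655.833
MSB = 2145.135/3 = 715.0451; MSW = 655.833/28 = 23.4226
F = MSB/MSW = 30.5280
df = (3, 28)

test statistic = 30.528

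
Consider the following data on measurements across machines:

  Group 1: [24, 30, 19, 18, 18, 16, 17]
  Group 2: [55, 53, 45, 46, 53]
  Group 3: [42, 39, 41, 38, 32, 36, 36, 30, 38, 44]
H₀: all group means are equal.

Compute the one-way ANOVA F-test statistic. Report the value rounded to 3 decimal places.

Group means [20.29, 50.40, 37.60], grand mean 35.000
SSB = Σnᵢ(x̄ᵢ−x̄)² = 2768.971; SSW = ΣΣ(x−x̄ᵢ)² = 401.029
MSB = 2768.971/2 = 1384.4857; MSW = 401.029/19 = 21.1068
F = MSB/MSW = 65.5944
df = (2, 19)

test statistic = 65.594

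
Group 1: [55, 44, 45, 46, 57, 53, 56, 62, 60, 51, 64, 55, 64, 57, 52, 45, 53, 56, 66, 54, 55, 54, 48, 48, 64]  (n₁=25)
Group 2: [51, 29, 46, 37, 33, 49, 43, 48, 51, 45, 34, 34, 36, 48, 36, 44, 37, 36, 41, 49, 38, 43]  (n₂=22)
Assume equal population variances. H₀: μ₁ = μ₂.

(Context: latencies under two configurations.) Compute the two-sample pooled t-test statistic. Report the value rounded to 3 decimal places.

test statistic = 7.028

x̄₁=54.560, s₁=6.384, n₁=25
x̄₂=41.273, s₂=6.562, n₂=22
s_p² = [24·6.384² + 21·6.562²]/45 = 41.8339
SE = √(s_p²·(1/25+1/22)) = 1.8907
t = (54.560−41.273)/1.8907 = 7.0276
df = 45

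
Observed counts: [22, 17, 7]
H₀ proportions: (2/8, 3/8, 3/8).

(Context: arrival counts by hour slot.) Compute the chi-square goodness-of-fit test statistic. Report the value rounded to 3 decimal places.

n = 46; E_i = n·p_i = [11.50, 17.25, 17.25]
χ² = (22−11.50)²/11.50 + (17−17.25)²/17.25 + (7−17.25)²/17.25 = 15.6812
df = 2

test statistic = 15.681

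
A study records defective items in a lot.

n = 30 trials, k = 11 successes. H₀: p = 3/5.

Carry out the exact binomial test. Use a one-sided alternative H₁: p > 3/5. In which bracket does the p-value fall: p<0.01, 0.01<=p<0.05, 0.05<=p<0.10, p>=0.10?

p-value bracket: p>=0.10

Exact binomial: n=30, k=11, p₀=3/5=0.6000
P(X≥11) from Σ C(n,i)·p₀^i·(1−p₀)^(n−i)
p-value (one-sided, H₁ greater) = 0.99715
→ bracket: p>=0.10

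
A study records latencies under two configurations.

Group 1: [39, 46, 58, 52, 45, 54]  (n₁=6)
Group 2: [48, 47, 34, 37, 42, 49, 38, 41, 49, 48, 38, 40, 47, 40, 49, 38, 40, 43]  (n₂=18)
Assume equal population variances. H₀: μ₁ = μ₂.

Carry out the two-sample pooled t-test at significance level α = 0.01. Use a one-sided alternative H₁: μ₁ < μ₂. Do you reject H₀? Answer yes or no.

reject H₀: no

x̄₁=49.000, s₁=6.928, n₁=6
x̄₂=42.667, s₂=4.923, n₂=18
s_p² = [5·6.928² + 17·4.923²]/22 = 29.6364
SE = √(s_p²·(1/6+1/18)) = 2.5663
t = (49.000−42.667)/2.5663 = 2.4679
df = 22
p-value (one-sided, H₁ less) = 0.98908
At α=0.01: p ≥ α → fail to reject H₀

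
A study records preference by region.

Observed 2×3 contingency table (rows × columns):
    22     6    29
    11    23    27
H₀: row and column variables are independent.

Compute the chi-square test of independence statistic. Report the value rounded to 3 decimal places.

test statistic = 13.584

Row totals [57, 61], col totals [33, 29, 56], n=118
χ² = (22−15.94)²/15.94 + (6−14.01)²/14.01 + (29−27.05)²/27.05 + (11−17.06)²/17.06 + (23−14.99)²/14.99 + (27−28.95)²/28.95 = 13.5836
df = 2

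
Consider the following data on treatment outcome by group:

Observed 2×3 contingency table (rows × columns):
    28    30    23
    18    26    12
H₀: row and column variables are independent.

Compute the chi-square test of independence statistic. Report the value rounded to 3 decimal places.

Row totals [81, 56], col totals [46, 56, 35], n=137
χ² = (28−27.20)²/27.20 + (30−33.11)²/33.11 + (23−20.69)²/20.69 + (18−18.80)²/18.80 + (26−22.89)²/22.89 + (12−14.31)²/14.31 = 1.4014
df = 2

test statistic = 1.401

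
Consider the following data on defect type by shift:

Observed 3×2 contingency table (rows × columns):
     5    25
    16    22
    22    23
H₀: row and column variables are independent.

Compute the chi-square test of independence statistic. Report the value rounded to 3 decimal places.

Row totals [30, 38, 45], col totals [43, 70], n=113
χ² = (5−11.42)²/11.42 + (25−18.58)²/18.58 + (16−14.46)²/14.46 + (22−23.54)²/23.54 + (22−17.12)²/17.12 + (23−27.88)²/27.88 = 8.3270
df = 2

test statistic = 8.327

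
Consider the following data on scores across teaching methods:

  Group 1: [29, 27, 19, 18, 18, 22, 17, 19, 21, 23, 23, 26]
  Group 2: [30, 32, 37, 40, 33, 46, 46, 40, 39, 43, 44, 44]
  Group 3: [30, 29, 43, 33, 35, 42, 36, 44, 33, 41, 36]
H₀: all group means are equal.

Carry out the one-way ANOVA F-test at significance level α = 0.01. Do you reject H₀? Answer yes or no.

reject H₀: yes

Group means [21.83, 39.50, 36.55], grand mean 32.514
SSB = Σnᵢ(x̄ᵢ−x̄)² = 2133.349; SSW = ΣΣ(x−x̄ᵢ)² = 775.394
MSB = 2133.349/2 = 1066.6745; MSW = 775.394/32 = 24.2311
F = MSB/MSW = 44.0210
df = (2, 32)
p-value (upper-tail) = 0.00000
At α=0.01: p < α → reject H₀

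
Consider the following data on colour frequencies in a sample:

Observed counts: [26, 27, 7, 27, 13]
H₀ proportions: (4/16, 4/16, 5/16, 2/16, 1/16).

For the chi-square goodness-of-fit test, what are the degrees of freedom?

degrees of freedom = 4

df = k − 1 = 5 − 1 = 4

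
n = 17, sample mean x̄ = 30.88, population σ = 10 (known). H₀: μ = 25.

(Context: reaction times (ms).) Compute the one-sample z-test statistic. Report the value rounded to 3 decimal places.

SE = σ/√n = 10/√17 = 2.4254
z = (x̄−μ₀)/SE = (30.88−25)/2.4254 = 2.4244

test statistic = 2.424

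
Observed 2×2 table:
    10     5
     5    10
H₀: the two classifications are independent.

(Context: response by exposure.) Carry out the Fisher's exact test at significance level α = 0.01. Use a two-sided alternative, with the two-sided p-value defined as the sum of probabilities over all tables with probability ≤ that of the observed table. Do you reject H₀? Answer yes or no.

Margins: r₁=15, r₂=15, c₁=15, c₂=15, n=30
p_obs = C(15,10)·C(15,5)/C(30,15); sum pmf over tables with pmf ≤ p_obs
p-value (two-sided) = 0.14311
At α=0.01: p ≥ α → fail to reject H₀

reject H₀: no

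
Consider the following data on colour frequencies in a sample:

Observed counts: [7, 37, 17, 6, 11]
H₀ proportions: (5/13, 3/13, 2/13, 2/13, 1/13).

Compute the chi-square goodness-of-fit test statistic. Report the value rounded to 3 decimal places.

test statistic = 46.939

n = 78; E_i = n·p_i = [30.00, 18.00, 12.00, 12.00, 6.00]
χ² = (7−30.00)²/30.00 + (37−18.00)²/18.00 + (17−12.00)²/12.00 + (6−12.00)²/12.00 + (11−6.00)²/6.00 = 46.9389
df = 4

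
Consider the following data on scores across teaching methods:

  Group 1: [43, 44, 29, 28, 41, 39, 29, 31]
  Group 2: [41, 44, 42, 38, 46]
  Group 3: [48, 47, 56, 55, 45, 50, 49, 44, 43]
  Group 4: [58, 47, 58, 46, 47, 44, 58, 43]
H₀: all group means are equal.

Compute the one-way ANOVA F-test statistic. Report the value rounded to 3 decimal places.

test statistic = 11.019

Group means [35.50, 42.20, 48.56, 50.12], grand mean 44.433
SSB = Σnᵢ(x̄ᵢ−x̄)² = 1075.469; SSW = ΣΣ(x−x̄ᵢ)² = 845.897
MSB = 1075.469/3 = 358.4898; MSW = 845.897/26 = 32.5345
F = MSB/MSW = 11.0188
df = (3, 26)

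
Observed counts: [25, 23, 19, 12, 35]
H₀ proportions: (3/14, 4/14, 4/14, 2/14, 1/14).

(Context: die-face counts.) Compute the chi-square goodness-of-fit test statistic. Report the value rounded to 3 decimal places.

n = 114; E_i = n·p_i = [24.43, 32.57, 32.57, 16.29, 8.14]
χ² = (25−24.43)²/24.43 + (23−32.57)²/32.57 + (19−32.57)²/32.57 + (12−16.29)²/16.29 + (35−8.14)²/8.14 = 98.1901
df = 4

test statistic = 98.190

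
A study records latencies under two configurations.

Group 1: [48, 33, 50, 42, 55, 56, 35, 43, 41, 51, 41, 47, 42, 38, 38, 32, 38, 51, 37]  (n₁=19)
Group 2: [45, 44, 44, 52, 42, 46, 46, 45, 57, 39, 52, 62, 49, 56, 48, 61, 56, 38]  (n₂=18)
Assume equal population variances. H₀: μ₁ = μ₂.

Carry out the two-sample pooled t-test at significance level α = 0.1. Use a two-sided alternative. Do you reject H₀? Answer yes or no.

x̄₁=43.053, s₁=7.215, n₁=19
x̄₂=49.000, s₂=7.129, n₂=18
s_p² = [18·7.215² + 17·7.129²]/35 = 51.4556
SE = √(s_p²·(1/19+1/18)) = 2.3594
t = (43.053−49.000)/2.3594 = -2.5207
df = 35
p-value (two-sided) = 0.01642
At α=0.1: p < α → reject H₀

reject H₀: yes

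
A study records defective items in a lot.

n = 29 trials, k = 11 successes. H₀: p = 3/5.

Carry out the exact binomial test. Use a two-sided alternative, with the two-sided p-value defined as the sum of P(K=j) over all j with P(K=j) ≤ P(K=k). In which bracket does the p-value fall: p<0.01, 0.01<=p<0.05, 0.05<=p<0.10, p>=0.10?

p-value bracket: 0.01<=p<0.05

Exact binomial: n=29, k=11, p₀=3/5=0.6000
P(X=j) = C(n,j)·p₀^j·(1−p₀)^(n−j); p = Σ P(X=j) over j with P(X=j) ≤ P(X=11)
p-value (two-sided) = 0.02144
→ bracket: 0.01<=p<0.05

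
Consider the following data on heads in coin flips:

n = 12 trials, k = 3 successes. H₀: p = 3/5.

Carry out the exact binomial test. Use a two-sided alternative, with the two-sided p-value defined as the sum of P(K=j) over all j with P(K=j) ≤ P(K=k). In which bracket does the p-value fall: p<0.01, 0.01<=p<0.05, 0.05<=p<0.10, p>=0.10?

p-value bracket: 0.01<=p<0.05

Exact binomial: n=12, k=3, p₀=3/5=0.6000
P(X=j) = C(n,j)·p₀^j·(1−p₀)^(n−j); p = Σ P(X=j) over j with P(X=j) ≤ P(X=3)
p-value (two-sided) = 0.01744
→ bracket: 0.01<=p<0.05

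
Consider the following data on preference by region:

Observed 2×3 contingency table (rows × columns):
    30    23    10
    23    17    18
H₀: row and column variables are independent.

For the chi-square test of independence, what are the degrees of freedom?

degrees of freedom = 2

df = (r−1)(c−1) = (2−1)·(3−1) = 2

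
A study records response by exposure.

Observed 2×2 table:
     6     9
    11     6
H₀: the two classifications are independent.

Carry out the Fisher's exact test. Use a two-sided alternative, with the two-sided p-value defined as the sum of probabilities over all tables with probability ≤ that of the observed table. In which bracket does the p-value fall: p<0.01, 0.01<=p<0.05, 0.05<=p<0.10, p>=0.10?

p-value bracket: p>=0.10

Margins: r₁=15, r₂=17, c₁=17, c₂=15, n=32
p_obs = C(15,6)·C(17,11)/C(32,17); sum pmf over tables with pmf ≤ p_obs
p-value (two-sided) = 0.28719
→ bracket: p>=0.10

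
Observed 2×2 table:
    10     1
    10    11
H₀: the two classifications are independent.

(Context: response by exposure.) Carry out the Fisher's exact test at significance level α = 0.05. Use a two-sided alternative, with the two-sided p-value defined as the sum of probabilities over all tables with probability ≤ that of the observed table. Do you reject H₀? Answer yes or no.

Margins: r₁=11, r₂=21, c₁=20, c₂=12, n=32
p_obs = C(11,10)·C(21,10)/C(32,20); sum pmf over tables with pmf ≤ p_obs
p-value (two-sided) = 0.02319
At α=0.05: p < α → reject H₀

reject H₀: yes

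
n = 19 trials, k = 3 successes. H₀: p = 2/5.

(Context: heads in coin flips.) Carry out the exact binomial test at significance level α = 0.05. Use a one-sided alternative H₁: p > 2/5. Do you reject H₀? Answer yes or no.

Exact binomial: n=19, k=3, p₀=2/5=0.4000
P(X≥3) from Σ C(n,i)·p₀^i·(1−p₀)^(n−i)
p-value (one-sided, H₁ greater) = 0.99454
At α=0.05: p ≥ α → fail to reject H₀

reject H₀: no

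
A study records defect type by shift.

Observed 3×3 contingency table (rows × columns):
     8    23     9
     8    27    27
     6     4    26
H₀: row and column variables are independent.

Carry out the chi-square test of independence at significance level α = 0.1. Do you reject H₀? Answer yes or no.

Row totals [40, 62, 36], col totals [22, 54, 62], n=138
χ² = (8−6.38)²/6.38 + (23−15.65)²/15.65 + (9−17.97)²/17.97 + (8−9.88)²/9.88 + (27−24.26)²/24.26 + (27−27.86)²/27.86 + (6−5.74)²/5.74 + (4−14.09)²/14.09 + (26−16.17)²/16.17 = 22.2397
df = 4
p-value (upper-tail) = 0.00018
At α=0.1: p < α → reject H₀

reject H₀: yes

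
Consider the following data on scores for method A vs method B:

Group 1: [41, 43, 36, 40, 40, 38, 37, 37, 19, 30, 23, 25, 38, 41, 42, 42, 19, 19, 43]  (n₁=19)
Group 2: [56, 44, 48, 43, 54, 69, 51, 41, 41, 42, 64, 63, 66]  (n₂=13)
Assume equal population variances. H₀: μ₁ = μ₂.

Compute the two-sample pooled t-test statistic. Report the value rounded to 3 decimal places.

test statistic = -5.323

x̄₁=34.368, s₁=8.833, n₁=19
x̄₂=52.462, s₂=10.293, n₂=13
s_p² = [18·8.833² + 12·10.293²]/30 = 89.1884
SE = √(s_p²·(1/19+1/13)) = 3.3992
t = (34.368−52.462)/3.3992 = -5.3227
df = 30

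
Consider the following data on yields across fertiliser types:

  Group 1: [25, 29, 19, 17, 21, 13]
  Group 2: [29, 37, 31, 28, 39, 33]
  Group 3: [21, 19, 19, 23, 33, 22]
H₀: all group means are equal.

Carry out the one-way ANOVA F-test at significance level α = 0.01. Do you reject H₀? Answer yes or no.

Group means [20.67, 32.83, 22.83], grand mean 25.444
SSB = Σnᵢ(x̄ᵢ−x̄)² = 505.444; SSW = ΣΣ(x−x̄ᵢ)² = 397.000
MSB = 505.444/2 = 252.7222; MSW = 397.000/15 = 26.4667
F = MSB/MSW = 9.5487
df = (2, 15)
p-value (upper-tail) = 0.00211
At α=0.01: p < α → reject H₀

reject H₀: yes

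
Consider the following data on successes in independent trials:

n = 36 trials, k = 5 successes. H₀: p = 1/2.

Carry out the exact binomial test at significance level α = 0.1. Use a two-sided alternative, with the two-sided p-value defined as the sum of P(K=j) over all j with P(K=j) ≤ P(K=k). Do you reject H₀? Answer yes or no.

Exact binomial: n=36, k=5, p₀=1/2=0.5000
P(X=j) = C(n,j)·p₀^j·(1−p₀)^(n−j); p = Σ P(X=j) over j with P(X=j) ≤ P(X=5)
p-value (two-sided) = 0.00001
At α=0.1: p < α → reject H₀

reject H₀: yes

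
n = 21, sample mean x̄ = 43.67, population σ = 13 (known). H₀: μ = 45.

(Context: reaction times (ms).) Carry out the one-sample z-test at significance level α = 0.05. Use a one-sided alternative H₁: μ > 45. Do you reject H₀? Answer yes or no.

reject H₀: no

SE = σ/√n = 13/√21 = 2.8368
z = (x̄−μ₀)/SE = (43.67−45)/2.8368 = -0.4688
p-value (one-sided, H₁ greater) = 0.68041
At α=0.05: p ≥ α → fail to reject H₀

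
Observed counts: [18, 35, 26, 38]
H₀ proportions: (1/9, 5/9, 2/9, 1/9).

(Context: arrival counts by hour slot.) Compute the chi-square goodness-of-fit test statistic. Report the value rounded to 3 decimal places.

test statistic = 63.846

n = 117; E_i = n·p_i = [13.00, 65.00, 26.00, 13.00]
χ² = (18−13.00)²/13.00 + (35−65.00)²/65.00 + (26−26.00)²/26.00 + (38−13.00)²/13.00 = 63.8462
df = 3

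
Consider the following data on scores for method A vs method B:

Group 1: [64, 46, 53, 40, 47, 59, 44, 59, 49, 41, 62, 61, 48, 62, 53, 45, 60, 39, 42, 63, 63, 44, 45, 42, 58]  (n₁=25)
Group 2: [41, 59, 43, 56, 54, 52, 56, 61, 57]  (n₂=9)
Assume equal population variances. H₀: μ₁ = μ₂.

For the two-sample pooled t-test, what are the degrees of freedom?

df = n₁ + n₂ − 2 = 25 + 9 − 2 = 32

degrees of freedom = 32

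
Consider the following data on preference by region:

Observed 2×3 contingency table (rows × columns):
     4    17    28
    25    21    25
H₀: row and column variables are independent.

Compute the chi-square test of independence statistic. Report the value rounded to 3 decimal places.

test statistic = 12.174

Row totals [49, 71], col totals [29, 38, 53], n=120
χ² = (4−11.84)²/11.84 + (17−15.52)²/15.52 + (28−21.64)²/21.64 + (25−17.16)²/17.16 + (21−22.48)²/22.48 + (25−31.36)²/31.36 = 12.1736
df = 2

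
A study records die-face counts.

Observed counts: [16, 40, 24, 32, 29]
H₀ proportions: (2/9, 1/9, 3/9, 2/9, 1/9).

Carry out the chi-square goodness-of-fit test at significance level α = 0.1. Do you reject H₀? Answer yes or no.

n = 141; E_i = n·p_i = [31.33, 15.67, 47.00, 31.33, 15.67]
χ² = (16−31.33)²/31.33 + (40−15.67)²/15.67 + (24−47.00)²/47.00 + (32−31.33)²/31.33 + (29−15.67)²/15.67 = 67.9149
df = 4
p-value (upper-tail) = 0.00000
At α=0.1: p < α → reject H₀

reject H₀: yes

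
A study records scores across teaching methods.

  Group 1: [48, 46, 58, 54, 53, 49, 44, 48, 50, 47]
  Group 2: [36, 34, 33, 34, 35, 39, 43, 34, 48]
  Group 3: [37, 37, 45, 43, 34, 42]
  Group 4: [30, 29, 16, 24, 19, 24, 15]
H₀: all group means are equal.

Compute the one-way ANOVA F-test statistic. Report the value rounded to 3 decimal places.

test statistic = 42.865

Group means [49.70, 37.33, 39.67, 22.43], grand mean 38.375
SSB = Σnᵢ(x̄ᵢ−x̄)² = 3082.352; SSW = ΣΣ(x−x̄ᵢ)² = 671.148
MSB = 3082.352/3 = 1027.4508; MSW = 671.148/28 = 23.9696
F = MSB/MSW = 42.8648
df = (3, 28)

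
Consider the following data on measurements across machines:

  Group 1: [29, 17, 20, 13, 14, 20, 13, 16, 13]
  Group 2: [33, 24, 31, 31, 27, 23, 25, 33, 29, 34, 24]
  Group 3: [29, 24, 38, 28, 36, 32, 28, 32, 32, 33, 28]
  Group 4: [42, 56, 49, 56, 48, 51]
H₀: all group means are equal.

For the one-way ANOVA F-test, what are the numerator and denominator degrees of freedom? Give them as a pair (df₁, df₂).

degrees of freedom = [3, 33]

k = 4 groups, N = 37 total
df = (k−1, N−k) = (4−1, 37−4) = (3, 33)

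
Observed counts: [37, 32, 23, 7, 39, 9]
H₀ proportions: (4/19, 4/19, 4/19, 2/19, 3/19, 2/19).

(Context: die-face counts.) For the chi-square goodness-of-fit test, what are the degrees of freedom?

df = k − 1 = 6 − 1 = 5

degrees of freedom = 5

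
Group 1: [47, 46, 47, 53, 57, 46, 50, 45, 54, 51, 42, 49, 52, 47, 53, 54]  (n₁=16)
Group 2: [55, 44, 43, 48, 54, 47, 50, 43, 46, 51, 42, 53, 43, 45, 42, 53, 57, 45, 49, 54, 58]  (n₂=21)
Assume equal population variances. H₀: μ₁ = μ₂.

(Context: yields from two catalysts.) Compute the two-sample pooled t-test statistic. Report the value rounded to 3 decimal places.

test statistic = 0.567

x̄₁=49.562, s₁=4.082, n₁=16
x̄₂=48.667, s₂=5.209, n₂=21
s_p² = [15·4.082² + 20·5.209²]/35 = 22.6458
SE = √(s_p²·(1/16+1/21)) = 1.5792
t = (49.562−48.667)/1.5792 = 0.5673
df = 35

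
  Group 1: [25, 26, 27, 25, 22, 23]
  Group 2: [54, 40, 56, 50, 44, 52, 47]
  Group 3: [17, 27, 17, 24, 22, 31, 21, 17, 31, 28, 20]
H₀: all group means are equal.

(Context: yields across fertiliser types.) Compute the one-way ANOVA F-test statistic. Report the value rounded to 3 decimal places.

test statistic = 66.404

Group means [24.67, 49.00, 23.18], grand mean 31.083
SSB = Σnᵢ(x̄ᵢ−x̄)² = 3180.864; SSW = ΣΣ(x−x̄ᵢ)² = 502.970
MSB = 3180.864/2 = 1590.4318; MSW = 502.970/21 = 23.9509
F = MSB/MSW = 66.4037
df = (2, 21)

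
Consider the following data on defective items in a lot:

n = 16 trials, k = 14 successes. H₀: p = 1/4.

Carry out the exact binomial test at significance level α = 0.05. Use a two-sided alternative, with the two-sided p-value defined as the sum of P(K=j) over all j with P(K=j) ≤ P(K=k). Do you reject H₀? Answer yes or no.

reject H₀: yes

Exact binomial: n=16, k=14, p₀=1/4=0.2500
P(X=j) = C(n,j)·p₀^j·(1−p₀)^(n−j); p = Σ P(X=j) over j with P(X=j) ≤ P(X=14)
p-value (two-sided) = 0.00000
At α=0.05: p < α → reject H₀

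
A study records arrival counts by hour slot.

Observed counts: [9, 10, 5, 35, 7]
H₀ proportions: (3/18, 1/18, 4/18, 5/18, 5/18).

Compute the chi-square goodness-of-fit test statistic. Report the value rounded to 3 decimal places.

n = 66; E_i = n·p_i = [11.00, 3.67, 14.67, 18.33, 18.33]
χ² = (9−11.00)²/11.00 + (10−3.67)²/3.67 + (5−14.67)²/14.67 + (35−18.33)²/18.33 + (7−18.33)²/18.33 = 39.8318
df = 4

test statistic = 39.832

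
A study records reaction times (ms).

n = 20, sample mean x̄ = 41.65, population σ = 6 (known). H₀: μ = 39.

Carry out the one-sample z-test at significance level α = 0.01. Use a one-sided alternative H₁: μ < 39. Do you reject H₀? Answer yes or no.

SE = σ/√n = 6/√20 = 1.3416
z = (x̄−μ₀)/SE = (41.65−39)/1.3416 = 1.9752
p-value (one-sided, H₁ less) = 0.97588
At α=0.01: p ≥ α → fail to reject H₀

reject H₀: no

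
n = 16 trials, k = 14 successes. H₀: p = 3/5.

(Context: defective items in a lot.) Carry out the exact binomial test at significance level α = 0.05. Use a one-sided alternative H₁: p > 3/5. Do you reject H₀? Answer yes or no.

reject H₀: yes

Exact binomial: n=16, k=14, p₀=3/5=0.6000
P(X≥14) from Σ C(n,i)·p₀^i·(1−p₀)^(n−i)
p-value (one-sided, H₁ greater) = 0.01834
At α=0.05: p < α → reject H₀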